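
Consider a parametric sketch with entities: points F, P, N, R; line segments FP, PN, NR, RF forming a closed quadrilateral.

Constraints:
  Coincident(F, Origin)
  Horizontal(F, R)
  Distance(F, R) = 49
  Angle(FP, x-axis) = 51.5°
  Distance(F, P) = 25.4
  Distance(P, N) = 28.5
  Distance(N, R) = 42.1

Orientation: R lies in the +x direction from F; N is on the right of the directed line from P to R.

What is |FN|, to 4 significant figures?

10.58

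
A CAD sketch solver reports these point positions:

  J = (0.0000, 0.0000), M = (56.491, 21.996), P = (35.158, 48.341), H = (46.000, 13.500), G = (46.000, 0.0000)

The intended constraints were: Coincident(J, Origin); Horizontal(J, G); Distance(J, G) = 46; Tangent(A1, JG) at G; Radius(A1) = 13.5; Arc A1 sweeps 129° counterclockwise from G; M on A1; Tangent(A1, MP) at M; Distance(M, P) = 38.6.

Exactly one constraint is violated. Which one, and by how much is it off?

Distance(M, P) = 38.6 — off by 4.70.

J = (0.00, 0.00) ✓; J.y = 0.00, G.y = 0.00 ✓; |JG| = 46.00 ✓; ∠(HG, GJ) = 90.00° ✓; |HG| = 13.50 ✓; bearing(H→M) − bearing(H→G) = 129.0° ✓; |HM| = 13.50 ✓; ∠(HM, MP) = 90.00° ✓; |MP| = 33.90 ✗.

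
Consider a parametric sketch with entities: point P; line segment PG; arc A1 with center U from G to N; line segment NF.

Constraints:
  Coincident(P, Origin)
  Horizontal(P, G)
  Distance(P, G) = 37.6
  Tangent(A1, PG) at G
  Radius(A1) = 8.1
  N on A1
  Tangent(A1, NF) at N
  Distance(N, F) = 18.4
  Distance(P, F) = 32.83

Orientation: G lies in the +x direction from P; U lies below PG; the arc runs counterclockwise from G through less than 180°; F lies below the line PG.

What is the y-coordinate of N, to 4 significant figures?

-5.357

P is at the origin; PG is horizontal with |PG| = 37.6 and G on the +x side, so G = (37.60, 0.000). Tangency of A1 to PG means the radius UG is perpendicular to PG, so U = G + (0, -8.1) = (37.60, -8.100). Since UN ⟂ NF (tangency), |UF| = √(8.1² + 18.4²) = 20.10 regardless of where N sits on A1. So F lies on both circle(P, 32.83) and circle(U, 20.10); the below-PG intersection is F = (23.75, -22.67). N is the foot of the tangent from F: N = (29.98, -5.357).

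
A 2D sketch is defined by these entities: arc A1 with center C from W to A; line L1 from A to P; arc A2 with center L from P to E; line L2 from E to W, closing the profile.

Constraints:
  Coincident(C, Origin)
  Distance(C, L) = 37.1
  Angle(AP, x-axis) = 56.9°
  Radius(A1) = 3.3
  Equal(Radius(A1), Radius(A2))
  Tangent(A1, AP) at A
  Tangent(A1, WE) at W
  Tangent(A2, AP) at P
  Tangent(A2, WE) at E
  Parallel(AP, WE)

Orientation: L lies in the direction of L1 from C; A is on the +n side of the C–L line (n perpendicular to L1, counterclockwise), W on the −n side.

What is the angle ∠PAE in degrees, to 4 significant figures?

10.09°

The slot axis is L1's direction at 56.9°, so u = (cos 56.9°, sin 56.9°) = (0.5461, 0.8377) and n = (−sin 56.9°, cos 56.9°) = (-0.8377, 0.5461). C is at the origin and L lies 37.1 along u from C, so L = 37.1·u = (20.26, 31.08). Tangency of A1 to both parallel lines with radius 3.3 puts A and W at C ± 3.3·n: A = (-2.764, 1.802), W = (2.764, -1.802). Equal radii place P and E the same way about L: P = L + 3.3·n = (17.50, 32.88), E = L − 3.3·n = (23.02, 29.28). Then cos ∠PAE = AP·AE / (|AP||AE|), giving 10.09°.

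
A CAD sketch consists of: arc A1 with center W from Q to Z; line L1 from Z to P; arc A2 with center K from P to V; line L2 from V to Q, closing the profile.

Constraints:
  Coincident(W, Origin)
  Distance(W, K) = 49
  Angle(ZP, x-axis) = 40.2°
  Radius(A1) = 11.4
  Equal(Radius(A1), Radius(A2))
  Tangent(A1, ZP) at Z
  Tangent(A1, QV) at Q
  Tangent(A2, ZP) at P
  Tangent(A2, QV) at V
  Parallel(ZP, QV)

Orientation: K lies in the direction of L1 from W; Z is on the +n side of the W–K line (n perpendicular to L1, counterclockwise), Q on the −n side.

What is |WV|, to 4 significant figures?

50.31

Tangency of A1 to both parallel lines with radius 11.4 puts Z and Q at W ± 11.4·n: Z = (-7.358, 8.707), Q = (7.358, -8.707). Equal radii place P and V the same way about K: P = K + 11.4·n = (30.07, 40.33), V = K − 11.4·n = (44.78, 22.92). Then |WV| = |V − W| = 50.31.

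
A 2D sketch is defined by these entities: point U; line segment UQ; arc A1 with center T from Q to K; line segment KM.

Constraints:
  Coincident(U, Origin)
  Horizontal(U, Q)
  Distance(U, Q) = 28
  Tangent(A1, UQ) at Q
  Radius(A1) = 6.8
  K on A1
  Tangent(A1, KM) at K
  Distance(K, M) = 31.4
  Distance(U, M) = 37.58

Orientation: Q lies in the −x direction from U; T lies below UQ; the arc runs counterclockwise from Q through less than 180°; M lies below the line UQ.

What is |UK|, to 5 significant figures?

35.040

Checks: |TK| = 6.800 ✓; ∠(TK, KM) = 90.00° ✓; |KM| = 31.40 ✓; |UM| = 37.58 ✓.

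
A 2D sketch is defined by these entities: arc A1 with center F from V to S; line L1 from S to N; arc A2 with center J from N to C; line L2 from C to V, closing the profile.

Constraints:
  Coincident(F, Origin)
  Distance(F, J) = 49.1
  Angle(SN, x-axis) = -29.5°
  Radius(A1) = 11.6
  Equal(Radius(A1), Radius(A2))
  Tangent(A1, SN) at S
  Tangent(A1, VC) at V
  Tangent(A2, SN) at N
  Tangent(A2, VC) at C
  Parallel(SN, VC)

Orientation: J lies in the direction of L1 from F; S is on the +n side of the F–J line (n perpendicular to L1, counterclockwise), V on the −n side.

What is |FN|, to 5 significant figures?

50.452

The slot axis is L1's direction at -29.5°, so u = (cos -29.5°, sin -29.5°) = (0.87036, -0.49242) and n = (−sin -29.5°, cos -29.5°) = (0.49242, 0.87036). F is at the origin and J lies 49.1 along u from F, so J = 49.1·u = (42.734, -24.178). Tangency of A1 to both parallel lines with radius 11.6 puts S and V at F ± 11.6·n: S = (5.7121, 10.096), V = (-5.7121, -10.096). Equal radii place N and C the same way about J: N = J + 11.6·n = (48.447, -14.082), C = J − 11.6·n = (37.022, -34.274). Then |FN| = |N − F| = 50.452.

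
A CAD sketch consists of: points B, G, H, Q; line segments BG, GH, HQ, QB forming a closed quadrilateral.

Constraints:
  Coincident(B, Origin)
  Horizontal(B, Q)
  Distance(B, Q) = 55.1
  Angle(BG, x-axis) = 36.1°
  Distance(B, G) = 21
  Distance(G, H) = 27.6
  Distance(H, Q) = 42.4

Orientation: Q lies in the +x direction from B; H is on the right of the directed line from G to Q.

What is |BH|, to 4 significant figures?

21.71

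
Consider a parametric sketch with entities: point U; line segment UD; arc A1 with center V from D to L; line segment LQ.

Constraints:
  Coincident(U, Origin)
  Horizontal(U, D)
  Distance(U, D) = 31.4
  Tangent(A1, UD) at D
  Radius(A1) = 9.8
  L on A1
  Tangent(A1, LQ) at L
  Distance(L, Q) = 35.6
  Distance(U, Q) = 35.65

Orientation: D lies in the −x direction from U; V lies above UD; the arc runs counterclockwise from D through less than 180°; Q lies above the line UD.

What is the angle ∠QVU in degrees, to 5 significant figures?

61.086°

Checks: |VL| = 9.800 ✓; ∠(VL, LQ) = 90.00° ✓; |LQ| = 35.60 ✓; |UQ| = 35.65 ✓.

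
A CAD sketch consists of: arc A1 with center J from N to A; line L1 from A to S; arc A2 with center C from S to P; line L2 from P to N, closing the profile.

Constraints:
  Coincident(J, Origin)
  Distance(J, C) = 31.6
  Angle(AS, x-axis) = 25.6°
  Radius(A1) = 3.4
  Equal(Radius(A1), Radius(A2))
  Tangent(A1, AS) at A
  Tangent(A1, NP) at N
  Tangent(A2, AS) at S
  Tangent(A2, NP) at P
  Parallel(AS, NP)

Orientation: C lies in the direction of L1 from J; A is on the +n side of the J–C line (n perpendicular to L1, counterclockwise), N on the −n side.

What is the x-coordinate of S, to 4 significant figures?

27.03

The slot axis is L1's direction at 25.6°, so u = (cos 25.6°, sin 25.6°) = (0.9018, 0.4321) and n = (−sin 25.6°, cos 25.6°) = (-0.4321, 0.9018). J is at the origin and C lies 31.6 along u from J, so C = 31.6·u = (28.50, 13.65). Tangency of A1 to both parallel lines with radius 3.4 puts A and N at J ± 3.4·n: A = (-1.469, 3.066), N = (1.469, -3.066). Equal radii place S and P the same way about C: S = C + 3.4·n = (27.03, 16.72), P = C − 3.4·n = (29.97, 10.59). So S.x = 27.03.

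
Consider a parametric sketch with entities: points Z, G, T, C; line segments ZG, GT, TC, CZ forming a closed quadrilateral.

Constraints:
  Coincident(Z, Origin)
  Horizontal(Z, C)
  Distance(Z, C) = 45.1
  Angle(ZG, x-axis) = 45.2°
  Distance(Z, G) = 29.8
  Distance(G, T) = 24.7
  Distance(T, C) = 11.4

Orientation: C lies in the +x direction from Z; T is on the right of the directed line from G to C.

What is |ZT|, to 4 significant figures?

33.70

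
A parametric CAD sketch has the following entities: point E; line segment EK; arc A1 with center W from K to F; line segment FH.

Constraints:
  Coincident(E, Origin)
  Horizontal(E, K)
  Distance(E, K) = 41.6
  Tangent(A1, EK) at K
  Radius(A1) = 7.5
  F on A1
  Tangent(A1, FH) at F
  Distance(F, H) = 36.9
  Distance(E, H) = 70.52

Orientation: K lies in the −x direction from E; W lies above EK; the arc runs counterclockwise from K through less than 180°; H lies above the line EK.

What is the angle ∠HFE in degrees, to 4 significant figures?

143.4°

Checks: E.y = 0.00, K.y = 0.00 ✓; |WF| = 7.500 ✓; ∠(WF, FH) = 90.00° ✓; |FH| = 36.90 ✓; |EH| = 70.52 ✓.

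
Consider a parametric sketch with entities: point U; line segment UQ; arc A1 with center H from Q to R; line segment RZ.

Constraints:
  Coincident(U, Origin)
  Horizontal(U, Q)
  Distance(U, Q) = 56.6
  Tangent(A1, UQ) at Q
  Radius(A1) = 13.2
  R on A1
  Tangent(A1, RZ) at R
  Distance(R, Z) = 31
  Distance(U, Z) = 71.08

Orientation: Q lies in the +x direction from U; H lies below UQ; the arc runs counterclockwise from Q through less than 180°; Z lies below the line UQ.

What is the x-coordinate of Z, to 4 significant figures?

53.54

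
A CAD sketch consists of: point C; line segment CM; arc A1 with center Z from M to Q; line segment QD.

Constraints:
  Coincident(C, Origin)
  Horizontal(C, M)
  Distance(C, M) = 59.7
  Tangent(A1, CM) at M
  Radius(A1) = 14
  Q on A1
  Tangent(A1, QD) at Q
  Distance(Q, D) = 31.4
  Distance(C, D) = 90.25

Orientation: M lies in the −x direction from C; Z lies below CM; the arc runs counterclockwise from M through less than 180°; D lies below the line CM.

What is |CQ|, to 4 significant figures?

74.21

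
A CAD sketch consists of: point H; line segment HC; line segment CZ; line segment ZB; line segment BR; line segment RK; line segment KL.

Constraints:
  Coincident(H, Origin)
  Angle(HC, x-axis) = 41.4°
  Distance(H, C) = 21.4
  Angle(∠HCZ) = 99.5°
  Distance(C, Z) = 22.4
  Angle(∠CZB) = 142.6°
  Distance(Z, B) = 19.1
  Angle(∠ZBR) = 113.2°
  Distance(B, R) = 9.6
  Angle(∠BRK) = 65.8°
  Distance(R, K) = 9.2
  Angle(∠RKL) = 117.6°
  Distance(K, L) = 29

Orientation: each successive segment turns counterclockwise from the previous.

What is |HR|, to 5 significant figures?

38.751

H is at the origin; HC runs at 41.4° with length 21.4, so C = (16.052, 14.152). ∠HCZ = 99.5° gives CZ at 121.90° from the x-axis; with |CZ| = 22.4, Z = (4.2154, 33.169). ∠CZB = 142.6° gives ZB at 159.30° from the x-axis; with |ZB| = 19.1, B = (-13.652, 39.920). ∠ZBR = 113.2° gives BR at -133.90° from the x-axis; with |BR| = 9.6, R = (-20.308, 33.003). Then |HR| = |R − H| = 38.751.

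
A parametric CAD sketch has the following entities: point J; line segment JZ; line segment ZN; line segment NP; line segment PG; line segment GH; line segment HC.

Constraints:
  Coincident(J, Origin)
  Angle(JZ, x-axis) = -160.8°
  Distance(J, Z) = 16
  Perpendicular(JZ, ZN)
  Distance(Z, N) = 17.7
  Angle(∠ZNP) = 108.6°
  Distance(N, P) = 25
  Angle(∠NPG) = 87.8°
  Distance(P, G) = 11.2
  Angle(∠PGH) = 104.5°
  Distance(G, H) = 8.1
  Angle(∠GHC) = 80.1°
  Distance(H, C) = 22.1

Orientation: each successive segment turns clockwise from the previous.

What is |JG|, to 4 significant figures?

18.46

J is at the origin; JZ runs at -160.8° with length 16.0, so Z = (-15.11, -5.262). The perpendicularity gives ZN at right angles to JZ, so ZN runs at 109.2°; with |ZN| = 17.7, N = (-20.93, 11.45). ∠ZNP = 108.6° gives NP at 37.80° from the x-axis; with |NP| = 25.0, P = (-1.177, 26.78). ∠NPG = 87.8° gives PG at -54.40° from the x-axis; with |PG| = 11.2, G = (5.343, 17.67). Then |JG| = |G − J| = 18.46.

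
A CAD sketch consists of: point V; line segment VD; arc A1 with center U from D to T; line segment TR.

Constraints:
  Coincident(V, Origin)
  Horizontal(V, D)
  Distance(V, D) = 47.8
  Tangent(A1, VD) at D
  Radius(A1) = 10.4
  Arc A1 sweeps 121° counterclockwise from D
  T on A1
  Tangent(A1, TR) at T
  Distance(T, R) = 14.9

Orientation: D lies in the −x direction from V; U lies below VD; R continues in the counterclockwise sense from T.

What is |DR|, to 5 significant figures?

28.555

V is at the origin; V and D share the same y with |VD| = 47.8 and D on the −x side, so D = (-47.800, 0.0000). Since A1 is tangent to VD there, UD ⟂ VD, so U = D + (0, -10.4) = (-47.800, -10.400). On A1, D sits at bearing 90° from U; a 121° counterclockwise sweep puts T at bearing 211°, so T = U + 10.4·(cos 211°, sin 211°) = (-56.715, -15.756). A1 meets TR tangentially, so UT is at right angles to TR, so TR runs along (−sin 211°, cos 211°); with |TR| = 14.9, R = (-49.040, -28.528). Then |DR| = |R − D| = 28.555.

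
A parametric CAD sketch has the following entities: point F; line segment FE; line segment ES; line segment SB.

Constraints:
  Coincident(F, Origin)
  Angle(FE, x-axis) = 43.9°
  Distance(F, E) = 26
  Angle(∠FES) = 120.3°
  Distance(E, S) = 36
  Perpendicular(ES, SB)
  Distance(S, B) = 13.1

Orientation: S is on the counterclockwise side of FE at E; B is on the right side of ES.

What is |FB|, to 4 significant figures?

60.63

∠FES = 120.3°, so ES runs at 43.9° + (180° − 120.3°) = 103.6° from the x-axis; with |ES| = 36.0, S = E + 36.0·(cos 103.6°, sin 103.6°) = (10.27, 53.02). The perpendicularity gives SB at right angles to ES; with |SB| = 13.1 on the right of ES, B = S + 13.1·(0.9720, 0.2351) = (23.00, 56.10). Then |FB| = |B − F| = 60.63.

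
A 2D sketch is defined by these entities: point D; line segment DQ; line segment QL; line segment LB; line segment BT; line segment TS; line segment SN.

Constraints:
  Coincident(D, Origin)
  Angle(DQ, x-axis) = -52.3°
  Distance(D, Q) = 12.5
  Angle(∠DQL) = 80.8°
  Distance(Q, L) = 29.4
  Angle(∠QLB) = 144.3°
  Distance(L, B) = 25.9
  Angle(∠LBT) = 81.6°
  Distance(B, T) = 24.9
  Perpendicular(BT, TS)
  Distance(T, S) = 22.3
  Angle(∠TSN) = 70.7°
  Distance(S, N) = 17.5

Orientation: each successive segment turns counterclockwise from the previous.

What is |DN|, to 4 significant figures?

30.86

BT ⟂ TS, so TS runs at -89.00°; with |TS| = 22.3, S = (6.561, 14.53). ∠TSN = 70.7° gives SN at 20.30° from the x-axis; with |SN| = 17.5, N = (22.97, 20.60). Then |DN| = |N − D| = 30.86.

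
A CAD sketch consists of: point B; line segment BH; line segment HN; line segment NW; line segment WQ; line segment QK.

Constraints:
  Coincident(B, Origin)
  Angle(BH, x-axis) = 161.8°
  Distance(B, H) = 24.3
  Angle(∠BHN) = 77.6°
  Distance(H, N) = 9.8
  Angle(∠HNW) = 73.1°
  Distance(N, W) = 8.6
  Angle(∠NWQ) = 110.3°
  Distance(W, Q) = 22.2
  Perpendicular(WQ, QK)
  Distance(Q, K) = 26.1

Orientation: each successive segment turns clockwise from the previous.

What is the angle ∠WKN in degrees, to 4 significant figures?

14.01°

∠NWQ = 110.3° gives WQ at -117.2° from the x-axis; with |WQ| = 22.2, Q = (-22.43, -10.06). WQ ⟂ QK, so QK runs at 152.8°; with |QK| = 26.1, K = (-45.65, 1.870). Then cos ∠WKN = KW·KN / (|KW||KN|), giving 14.01°.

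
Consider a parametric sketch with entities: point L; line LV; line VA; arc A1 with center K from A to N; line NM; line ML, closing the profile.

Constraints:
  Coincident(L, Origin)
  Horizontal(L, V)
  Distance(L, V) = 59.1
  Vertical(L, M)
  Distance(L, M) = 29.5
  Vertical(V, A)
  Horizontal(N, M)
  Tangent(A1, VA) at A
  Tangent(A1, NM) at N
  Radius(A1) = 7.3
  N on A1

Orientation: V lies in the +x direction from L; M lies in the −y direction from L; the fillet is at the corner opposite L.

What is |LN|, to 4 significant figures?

59.61

L is at the origin; LV is horizontal with |LV| = 59.1 and V on the +x side, so V = (59.10, 0.000). LM is vertical with |LM| = 29.5 and M on the −y side, so M = (0.000, -29.50). The virtual corner opposite L is at (59.10, -29.50). Since A1 is tangent to VA there, KA ⟂ VA and A1 meets NM tangentially, so KN is at right angles to NM, with radius 7.3, so the center K sits 7.3 in from both sides at K = (51.80, -22.20). That places the tangent points at A = (59.10, -22.20) on VA and N = (51.80, -29.50) on NM. Then |LN| = |N − L| = 59.61.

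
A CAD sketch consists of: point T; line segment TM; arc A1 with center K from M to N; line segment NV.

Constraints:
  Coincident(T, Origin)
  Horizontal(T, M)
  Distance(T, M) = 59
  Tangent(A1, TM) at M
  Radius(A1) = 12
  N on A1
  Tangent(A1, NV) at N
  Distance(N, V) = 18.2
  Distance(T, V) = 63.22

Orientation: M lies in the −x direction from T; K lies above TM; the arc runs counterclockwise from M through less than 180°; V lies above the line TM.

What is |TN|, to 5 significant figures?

50.321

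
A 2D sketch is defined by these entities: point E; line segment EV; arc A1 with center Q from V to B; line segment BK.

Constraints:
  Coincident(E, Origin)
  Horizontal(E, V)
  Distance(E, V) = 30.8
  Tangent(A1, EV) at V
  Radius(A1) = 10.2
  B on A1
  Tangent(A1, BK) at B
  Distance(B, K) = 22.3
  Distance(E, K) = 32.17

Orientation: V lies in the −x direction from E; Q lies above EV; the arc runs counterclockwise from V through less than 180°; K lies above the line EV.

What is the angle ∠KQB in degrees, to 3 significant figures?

65.4°

Checks: |QB| = 10.20 ✓; ∠(QB, BK) = 90.00° ✓; |BK| = 22.30 ✓; |EK| = 32.17 ✓.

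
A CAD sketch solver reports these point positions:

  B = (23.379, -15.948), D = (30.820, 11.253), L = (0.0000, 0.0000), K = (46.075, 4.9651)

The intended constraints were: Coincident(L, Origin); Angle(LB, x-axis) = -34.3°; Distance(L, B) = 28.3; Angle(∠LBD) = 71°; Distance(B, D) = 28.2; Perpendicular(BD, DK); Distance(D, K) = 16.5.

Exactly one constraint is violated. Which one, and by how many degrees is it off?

Perpendicular(BD, DK) — off by 7.10°.

L = (0.00, 0.00) ✓; LB at -34.30° ✓; |LB| = 28.30 ✓; ∠LBD = 71.00° ✓; |BD| = 28.20 ✓; ∠(BD, DK) = 97.10° ✗; |DK| = 16.50 ✓.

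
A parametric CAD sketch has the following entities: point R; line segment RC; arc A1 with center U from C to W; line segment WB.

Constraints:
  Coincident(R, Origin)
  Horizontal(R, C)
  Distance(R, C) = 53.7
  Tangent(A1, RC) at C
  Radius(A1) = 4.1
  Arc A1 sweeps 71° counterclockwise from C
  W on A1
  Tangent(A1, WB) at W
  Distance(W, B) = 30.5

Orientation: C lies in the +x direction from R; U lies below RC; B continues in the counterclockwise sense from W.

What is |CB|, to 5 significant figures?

34.488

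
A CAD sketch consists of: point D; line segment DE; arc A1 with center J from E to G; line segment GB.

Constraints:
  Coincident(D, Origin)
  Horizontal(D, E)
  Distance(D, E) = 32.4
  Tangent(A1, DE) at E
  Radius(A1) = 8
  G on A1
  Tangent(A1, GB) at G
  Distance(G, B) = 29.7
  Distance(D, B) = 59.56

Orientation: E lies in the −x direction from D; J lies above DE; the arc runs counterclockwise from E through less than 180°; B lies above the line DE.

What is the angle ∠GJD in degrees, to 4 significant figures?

61.51°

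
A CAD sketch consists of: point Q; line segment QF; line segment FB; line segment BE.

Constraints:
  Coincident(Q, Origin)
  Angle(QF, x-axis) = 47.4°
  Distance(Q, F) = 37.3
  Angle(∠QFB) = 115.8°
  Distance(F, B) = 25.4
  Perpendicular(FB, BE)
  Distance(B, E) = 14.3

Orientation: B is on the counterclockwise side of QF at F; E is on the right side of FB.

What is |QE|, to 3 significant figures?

63.5

Q is at the origin; QF runs at 47.4° with length 37.3, so F = 37.3·(cos 47.4°, sin 47.4°) = (25.2, 27.5). ∠QFB = 115.8°, so FB runs at 47.4° + (180° − 115.8°) = 112° from the x-axis; with |FB| = 25.4, B = F + 25.4·(cos 112°, sin 112°) = (15.9, 51.1). The perpendicularity gives BE at right angles to FB; with |BE| = 14.3 on the right of FB, E = B + 14.3·(0.930, 0.368) = (29.2, 56.3). Then |QE| = |E − Q| = 63.5.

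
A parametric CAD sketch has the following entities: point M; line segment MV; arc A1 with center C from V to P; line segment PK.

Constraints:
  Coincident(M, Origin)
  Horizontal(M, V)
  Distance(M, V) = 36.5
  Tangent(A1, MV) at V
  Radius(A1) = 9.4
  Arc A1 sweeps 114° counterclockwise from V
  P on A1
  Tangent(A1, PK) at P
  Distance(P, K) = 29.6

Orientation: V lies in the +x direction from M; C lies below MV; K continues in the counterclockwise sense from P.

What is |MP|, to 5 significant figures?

30.886

M is at the origin; MV is horizontal with |MV| = 36.5 and V on the +x side, so V = (36.500, 0.0000). Since A1 is tangent to MV there, CV ⟂ MV, so C = V + (0, -9.4) = (36.500, -9.4000). On A1, V sits at bearing 90° from C; a 114° counterclockwise sweep puts P at bearing 204°, so P = C + 9.4·(cos 204°, sin 204°) = (27.913, -13.223). Then |MP| = |P − M| = 30.886.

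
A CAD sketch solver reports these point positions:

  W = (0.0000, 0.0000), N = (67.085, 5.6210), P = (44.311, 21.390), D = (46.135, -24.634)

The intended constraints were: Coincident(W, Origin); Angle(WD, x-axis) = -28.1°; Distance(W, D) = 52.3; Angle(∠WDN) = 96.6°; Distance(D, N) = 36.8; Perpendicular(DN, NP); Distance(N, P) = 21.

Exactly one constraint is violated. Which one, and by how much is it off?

Distance(N, P) = 21 — off by 6.70.

W = (0.00, 0.00) ✓; WD at -28.10° ✓; |WD| = 52.30 ✓; ∠WDN = 96.60° ✓; |DN| = 36.80 ✓; ∠(DN, NP) = 90.00° ✓; |NP| = 27.70 ✗.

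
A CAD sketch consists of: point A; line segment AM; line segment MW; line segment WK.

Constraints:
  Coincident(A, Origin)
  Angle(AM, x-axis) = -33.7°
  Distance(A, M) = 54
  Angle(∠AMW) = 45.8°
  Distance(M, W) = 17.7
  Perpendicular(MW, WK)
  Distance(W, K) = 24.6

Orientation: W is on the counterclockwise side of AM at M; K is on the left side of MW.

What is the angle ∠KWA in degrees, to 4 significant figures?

27.26°

∠AMW = 45.8°, so MW runs at -33.7° + (180° − 45.8°) = 100.5° from the x-axis; with |MW| = 17.7, W = M + 17.7·(cos 100.5°, sin 100.5°) = (41.70, -12.56). MW ⟂ WK; with |WK| = 24.6 on the left of MW, K = W + 24.6·(-0.9833, -0.1822) = (17.51, -17.04). Then cos ∠KWA = WK·WA / (|WK||WA|), giving 27.26°.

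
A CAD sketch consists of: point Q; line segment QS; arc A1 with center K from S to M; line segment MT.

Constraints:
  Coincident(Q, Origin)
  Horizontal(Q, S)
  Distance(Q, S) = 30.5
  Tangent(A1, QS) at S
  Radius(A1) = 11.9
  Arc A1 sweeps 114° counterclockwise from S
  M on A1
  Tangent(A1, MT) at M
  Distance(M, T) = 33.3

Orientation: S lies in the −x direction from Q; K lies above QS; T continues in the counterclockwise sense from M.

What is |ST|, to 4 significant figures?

47.24

Q is at the origin; QS is horizontal with |QS| = 30.5 and S on the −x side, so S = (-30.50, 0.000). Tangency of A1 to QS means the radius KS is perpendicular to QS, so K = S + (0, 11.9) = (-30.50, 11.90). On A1, S sits at bearing -90° from K; a 114° counterclockwise sweep puts M at bearing 24°, so M = K + 11.9·(cos 24°, sin 24°) = (-19.63, 16.74). A1 meets MT tangentially, so KM is at right angles to MT, so MT runs along (−sin 24°, cos 24°); with |MT| = 33.3, T = (-33.17, 47.16). Then |ST| = |T − S| = 47.24.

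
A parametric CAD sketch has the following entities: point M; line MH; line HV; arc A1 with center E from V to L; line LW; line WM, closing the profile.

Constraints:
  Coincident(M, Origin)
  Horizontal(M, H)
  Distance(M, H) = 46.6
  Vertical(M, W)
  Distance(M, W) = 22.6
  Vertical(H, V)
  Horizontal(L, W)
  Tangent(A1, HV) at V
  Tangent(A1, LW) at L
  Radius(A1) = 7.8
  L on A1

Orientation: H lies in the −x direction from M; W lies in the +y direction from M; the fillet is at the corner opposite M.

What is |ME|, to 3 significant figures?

41.5

M is at the origin; MH is horizontal with |MH| = 46.6 and H on the −x side, so H = (-46.6, 0.00). MW is vertical with |MW| = 22.6 and W on the +y side, so W = (0.00, 22.6). The virtual corner opposite M is at (-46.6, 22.6). The tangent condition forces EV to be normal to HV and the tangent condition forces EL to be normal to LW, with radius 7.8, so the center E sits 7.8 in from both sides at E = (-38.8, 14.8). Then |ME| = |E − M| = 41.5.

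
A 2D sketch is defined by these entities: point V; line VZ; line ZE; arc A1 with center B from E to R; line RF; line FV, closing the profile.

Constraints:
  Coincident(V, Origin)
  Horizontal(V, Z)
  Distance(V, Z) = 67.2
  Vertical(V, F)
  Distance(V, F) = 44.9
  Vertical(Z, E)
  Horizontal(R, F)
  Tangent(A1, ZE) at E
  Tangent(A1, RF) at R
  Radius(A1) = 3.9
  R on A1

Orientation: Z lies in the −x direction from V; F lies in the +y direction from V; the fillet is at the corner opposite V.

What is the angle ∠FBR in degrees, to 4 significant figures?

86.47°

The virtual corner opposite V is at (-67.20, 44.90). The tangent condition forces BE to be normal to ZE and tangency of A1 to RF means the radius BR is perpendicular to RF, with radius 3.9, so the center B sits 3.9 in from both sides at B = (-63.30, 41.00). That places the tangent points at E = (-67.20, 41.00) on ZE and R = (-63.30, 44.90) on RF. Then cos ∠FBR = BF·BR / (|BF||BR|), giving 86.47°.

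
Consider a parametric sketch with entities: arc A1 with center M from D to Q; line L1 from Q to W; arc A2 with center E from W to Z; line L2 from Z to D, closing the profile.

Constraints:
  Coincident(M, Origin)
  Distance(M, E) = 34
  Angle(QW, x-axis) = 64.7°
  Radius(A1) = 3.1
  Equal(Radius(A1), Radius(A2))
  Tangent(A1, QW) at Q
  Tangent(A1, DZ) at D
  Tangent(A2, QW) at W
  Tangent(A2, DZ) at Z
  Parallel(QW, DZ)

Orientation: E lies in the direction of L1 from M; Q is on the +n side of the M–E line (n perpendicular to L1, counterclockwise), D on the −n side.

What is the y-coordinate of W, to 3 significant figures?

32.1

Tangency of A1 to both parallel lines with radius 3.1 puts Q and D at M ± 3.1·n: Q = (-2.80, 1.32), D = (2.80, -1.32). Equal radii place W and Z the same way about E: W = E + 3.1·n = (11.7, 32.1), Z = E − 3.1·n = (17.3, 29.4). So W.y = 32.1.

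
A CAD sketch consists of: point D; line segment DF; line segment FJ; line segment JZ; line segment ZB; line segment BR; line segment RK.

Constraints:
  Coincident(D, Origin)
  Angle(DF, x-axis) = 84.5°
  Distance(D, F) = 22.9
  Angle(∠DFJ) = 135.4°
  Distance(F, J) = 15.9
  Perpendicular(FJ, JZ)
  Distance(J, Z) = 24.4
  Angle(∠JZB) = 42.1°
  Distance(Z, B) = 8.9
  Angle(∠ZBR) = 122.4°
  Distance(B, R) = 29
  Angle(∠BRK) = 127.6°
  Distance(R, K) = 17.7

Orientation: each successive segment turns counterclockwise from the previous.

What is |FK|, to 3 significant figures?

38.0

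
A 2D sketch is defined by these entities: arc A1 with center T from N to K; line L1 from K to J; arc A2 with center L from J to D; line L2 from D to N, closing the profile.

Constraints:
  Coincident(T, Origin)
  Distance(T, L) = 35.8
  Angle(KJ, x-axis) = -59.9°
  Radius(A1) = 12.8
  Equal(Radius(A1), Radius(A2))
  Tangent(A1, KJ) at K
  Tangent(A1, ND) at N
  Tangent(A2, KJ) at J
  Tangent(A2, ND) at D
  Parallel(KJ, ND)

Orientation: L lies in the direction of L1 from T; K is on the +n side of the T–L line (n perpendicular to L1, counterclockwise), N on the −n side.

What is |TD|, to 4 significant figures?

38.02

The slot axis is L1's direction at -59.9°, so u = (cos -59.9°, sin -59.9°) = (0.5015, -0.8652) and n = (−sin -59.9°, cos -59.9°) = (0.8652, 0.5015). T is at the origin and L lies 35.8 along u from T, so L = 35.8·u = (17.95, -30.97). Tangency of A1 to both parallel lines with radius 12.8 puts K and N at T ± 12.8·n: K = (11.07, 6.419), N = (-11.07, -6.419). Equal radii place J and D the same way about L: J = L + 12.8·n = (29.03, -24.55), D = L − 12.8·n = (6.880, -37.39). Then |TD| = |D − T| = 38.02.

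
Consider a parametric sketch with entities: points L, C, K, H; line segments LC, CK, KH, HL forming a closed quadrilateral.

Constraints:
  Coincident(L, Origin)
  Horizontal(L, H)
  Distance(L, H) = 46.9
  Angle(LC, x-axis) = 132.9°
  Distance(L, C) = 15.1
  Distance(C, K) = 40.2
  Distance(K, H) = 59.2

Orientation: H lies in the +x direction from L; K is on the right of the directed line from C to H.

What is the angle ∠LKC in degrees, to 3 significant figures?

17.3°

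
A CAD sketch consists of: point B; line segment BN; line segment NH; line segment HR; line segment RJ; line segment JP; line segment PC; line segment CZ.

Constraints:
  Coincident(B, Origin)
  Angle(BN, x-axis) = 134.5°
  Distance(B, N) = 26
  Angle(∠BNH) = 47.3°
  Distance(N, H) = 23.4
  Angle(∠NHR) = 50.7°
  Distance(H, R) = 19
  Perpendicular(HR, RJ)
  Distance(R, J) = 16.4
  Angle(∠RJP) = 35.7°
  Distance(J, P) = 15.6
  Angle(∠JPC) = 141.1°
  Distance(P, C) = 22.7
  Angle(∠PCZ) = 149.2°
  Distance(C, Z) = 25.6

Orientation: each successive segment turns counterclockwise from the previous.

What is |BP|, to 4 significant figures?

14.22

The perpendicularity gives RJ at right angles to HR, so RJ runs at 126.5°; with |RJ| = 16.4, J = (-13.85, 19.66). ∠RJP = 35.7° gives JP at -89.20° from the x-axis; with |JP| = 15.6, P = (-13.63, 4.059). Then |BP| = |P − B| = 14.22.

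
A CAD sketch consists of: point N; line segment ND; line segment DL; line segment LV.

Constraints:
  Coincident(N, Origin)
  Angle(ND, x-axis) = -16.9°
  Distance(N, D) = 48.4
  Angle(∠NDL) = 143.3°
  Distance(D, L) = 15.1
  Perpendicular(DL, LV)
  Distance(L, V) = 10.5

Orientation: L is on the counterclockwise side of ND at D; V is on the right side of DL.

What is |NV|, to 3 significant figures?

66.8

N is at the origin; ND runs at -16.9° with length 48.4, so D = 48.4·(cos -16.9°, sin -16.9°) = (46.3, -14.1). ∠NDL = 143.3°, so DL runs at -16.9° + (180° − 143.3°) = 19.8° from the x-axis; with |DL| = 15.1, L = D + 15.1·(cos 19.8°, sin 19.8°) = (60.5, -8.96). DL ⟂ LV; with |LV| = 10.5 on the right of DL, V = L + 10.5·(0.339, -0.941) = (64.1, -18.8). Then |NV| = |V − N| = 66.8.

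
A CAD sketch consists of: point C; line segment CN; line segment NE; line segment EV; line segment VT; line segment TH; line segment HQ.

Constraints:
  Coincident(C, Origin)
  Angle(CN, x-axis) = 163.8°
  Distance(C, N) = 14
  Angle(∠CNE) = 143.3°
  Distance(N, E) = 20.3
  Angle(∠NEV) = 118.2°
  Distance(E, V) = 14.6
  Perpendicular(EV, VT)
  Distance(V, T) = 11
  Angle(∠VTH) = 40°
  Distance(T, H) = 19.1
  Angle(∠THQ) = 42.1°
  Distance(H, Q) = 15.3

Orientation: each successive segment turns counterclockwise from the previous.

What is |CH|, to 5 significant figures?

36.713

C is at the origin; CN runs at 163.8° with length 14.0, so N = (-13.444, 3.9059). ∠CNE = 143.3° gives NE at -159.50° from the x-axis; with |NE| = 20.3, E = (-32.459, -3.2033). ∠NEV = 118.2° gives EV at -97.700° from the x-axis; with |EV| = 14.6, V = (-34.415, -17.672). EV ⟂ VT, so VT runs at -7.7000°; with |VT| = 11.0, T = (-23.514, -19.146). ∠VTH = 40.0° gives TH at 132.30° from the x-axis; with |TH| = 19.1, H = (-36.368, -5.0186). Then |CH| = |H − C| = 36.713.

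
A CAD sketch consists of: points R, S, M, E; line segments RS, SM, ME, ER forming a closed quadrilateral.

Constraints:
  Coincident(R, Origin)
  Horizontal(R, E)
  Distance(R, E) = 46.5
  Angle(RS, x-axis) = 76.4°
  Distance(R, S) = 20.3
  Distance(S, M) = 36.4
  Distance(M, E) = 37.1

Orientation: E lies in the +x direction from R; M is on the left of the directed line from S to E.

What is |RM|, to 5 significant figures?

51.850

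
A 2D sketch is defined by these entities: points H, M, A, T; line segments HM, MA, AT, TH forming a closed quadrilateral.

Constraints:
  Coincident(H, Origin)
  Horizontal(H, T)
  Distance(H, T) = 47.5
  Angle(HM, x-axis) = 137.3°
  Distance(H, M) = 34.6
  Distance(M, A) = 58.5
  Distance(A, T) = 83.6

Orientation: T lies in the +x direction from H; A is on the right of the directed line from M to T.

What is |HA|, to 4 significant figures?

45.07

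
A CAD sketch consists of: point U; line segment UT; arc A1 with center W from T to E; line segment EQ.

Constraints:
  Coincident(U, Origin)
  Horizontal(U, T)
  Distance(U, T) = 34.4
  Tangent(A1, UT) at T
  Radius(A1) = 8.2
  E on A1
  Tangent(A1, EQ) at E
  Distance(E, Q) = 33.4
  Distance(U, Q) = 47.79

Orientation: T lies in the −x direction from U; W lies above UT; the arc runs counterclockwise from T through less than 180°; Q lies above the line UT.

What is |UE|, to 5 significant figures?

27.334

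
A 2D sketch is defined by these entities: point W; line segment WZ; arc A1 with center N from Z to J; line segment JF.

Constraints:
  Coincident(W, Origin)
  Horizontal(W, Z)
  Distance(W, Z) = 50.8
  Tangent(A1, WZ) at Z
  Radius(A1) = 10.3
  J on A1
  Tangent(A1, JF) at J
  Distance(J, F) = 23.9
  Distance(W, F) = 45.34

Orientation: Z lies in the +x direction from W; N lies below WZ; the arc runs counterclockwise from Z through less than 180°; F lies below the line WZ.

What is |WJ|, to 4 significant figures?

41.60

W is at the origin; W and Z share the same y with |WZ| = 50.8 and Z on the +x side, so Z = (50.80, 0.000). The tangent condition forces NZ to be normal to WZ, so N = Z + (0, -10.3) = (50.80, -10.30). Since NJ ⟂ JF (tangency), |NF| = √(10.3² + 23.9²) = 26.02 regardless of where J sits on A1. So F lies on both circle(W, 45.34) and circle(N, 26.02); the below-WZ intersection is F = (33.91, -30.10). J is the foot of the tangent from F: J = (40.96, -7.262).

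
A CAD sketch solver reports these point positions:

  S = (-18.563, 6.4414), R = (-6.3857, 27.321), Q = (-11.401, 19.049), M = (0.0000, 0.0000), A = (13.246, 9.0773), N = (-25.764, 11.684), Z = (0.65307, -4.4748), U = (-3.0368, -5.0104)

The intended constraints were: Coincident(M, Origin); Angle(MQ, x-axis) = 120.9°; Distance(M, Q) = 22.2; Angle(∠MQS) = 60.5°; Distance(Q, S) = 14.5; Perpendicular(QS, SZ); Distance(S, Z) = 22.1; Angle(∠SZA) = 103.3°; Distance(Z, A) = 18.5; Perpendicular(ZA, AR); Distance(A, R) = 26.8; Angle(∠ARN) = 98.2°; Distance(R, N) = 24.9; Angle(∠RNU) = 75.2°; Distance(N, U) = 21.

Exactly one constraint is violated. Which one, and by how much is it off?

Distance(N, U) = 21 — off by 7.20.

M = (0.00, 0.00) ✓; MQ at 120.9° ✓; |MQ| = 22.20 ✓; ∠MQS = 60.50° ✓; |QS| = 14.50 ✓; ∠(QS, SZ) = 90.00° ✓; |SZ| = 22.10 ✓; ∠SZA = 103.3° ✓; |ZA| = 18.50 ✓; ∠(ZA, AR) = 90.00° ✓; |AR| = 26.80 ✓; ∠ARN = 98.20° ✓; |RN| = 24.90 ✓; ∠RNU = 75.20° ✓; |NU| = 28.20 ✗.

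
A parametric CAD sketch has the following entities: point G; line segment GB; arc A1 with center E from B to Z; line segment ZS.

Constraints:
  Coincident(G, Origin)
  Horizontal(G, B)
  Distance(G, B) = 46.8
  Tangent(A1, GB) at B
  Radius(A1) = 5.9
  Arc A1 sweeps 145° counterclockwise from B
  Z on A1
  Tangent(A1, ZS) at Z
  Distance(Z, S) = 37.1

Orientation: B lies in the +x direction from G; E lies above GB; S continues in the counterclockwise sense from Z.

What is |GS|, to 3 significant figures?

37.6

G is at the origin; G and B share the same y with |GB| = 46.8 and B on the +x side, so B = (46.8, 0.00). Since A1 is tangent to GB there, EB ⟂ GB, so E = B + (0, 5.9) = (46.8, 5.90). On A1, B sits at bearing -90° from E; a 145° counterclockwise sweep puts Z at bearing 55°, so Z = E + 5.9·(cos 55°, sin 55°) = (50.2, 10.7). The tangent condition forces EZ to be normal to ZS, so ZS runs along (−sin 55°, cos 55°); with |ZS| = 37.1, S = (19.8, 32.0). Then |GS| = |S − G| = 37.6.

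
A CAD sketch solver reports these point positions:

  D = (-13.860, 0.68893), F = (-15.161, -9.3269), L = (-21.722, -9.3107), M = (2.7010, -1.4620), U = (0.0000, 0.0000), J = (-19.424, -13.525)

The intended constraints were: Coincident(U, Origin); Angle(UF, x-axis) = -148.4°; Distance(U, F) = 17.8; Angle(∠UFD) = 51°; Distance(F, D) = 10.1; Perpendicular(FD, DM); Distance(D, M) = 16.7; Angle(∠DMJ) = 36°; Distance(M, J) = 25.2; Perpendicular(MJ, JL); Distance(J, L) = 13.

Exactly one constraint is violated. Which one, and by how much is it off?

Distance(J, L) = 13 — off by 8.20.

U = (0.00, 0.00) ✓; UF at -148.4° ✓; |UF| = 17.80 ✓; ∠UFD = 51.00° ✓; |FD| = 10.10 ✓; ∠(FD, DM) = 90.00° ✓; |DM| = 16.70 ✓; ∠DMJ = 36.00° ✓; |MJ| = 25.20 ✓; ∠(MJ, JL) = 90.00° ✓; |JL| = 4.800 ✗.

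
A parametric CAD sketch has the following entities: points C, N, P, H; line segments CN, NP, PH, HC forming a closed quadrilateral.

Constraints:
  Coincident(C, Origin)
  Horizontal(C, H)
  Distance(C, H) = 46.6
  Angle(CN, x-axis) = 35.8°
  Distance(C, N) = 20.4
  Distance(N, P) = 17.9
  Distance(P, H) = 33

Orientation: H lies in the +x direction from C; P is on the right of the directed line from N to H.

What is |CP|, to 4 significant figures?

15.26

Checks: |NP| = 17.90 ✓; |PH| = 33.00 ✓.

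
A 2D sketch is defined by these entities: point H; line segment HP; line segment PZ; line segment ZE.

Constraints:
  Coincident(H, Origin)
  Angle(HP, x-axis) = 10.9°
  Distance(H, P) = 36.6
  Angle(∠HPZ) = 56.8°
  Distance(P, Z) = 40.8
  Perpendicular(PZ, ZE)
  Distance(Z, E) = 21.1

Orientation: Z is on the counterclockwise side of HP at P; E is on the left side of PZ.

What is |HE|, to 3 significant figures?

22.8

H is at the origin; HP runs at 10.9° with length 36.6, so P = 36.6·(cos 10.9°, sin 10.9°) = (35.9, 6.92). ∠HPZ = 56.8°, so PZ runs at 10.9° + (180° − 56.8°) = 134° from the x-axis; with |PZ| = 40.8, Z = P + 40.8·(cos 134°, sin 134°) = (7.55, 36.2). PZ ⟂ ZE; with |ZE| = 21.1 on the left of PZ, E = Z + 21.1·(-0.718, -0.696) = (-7.61, 21.5). Then |HE| = |E − H| = 22.8.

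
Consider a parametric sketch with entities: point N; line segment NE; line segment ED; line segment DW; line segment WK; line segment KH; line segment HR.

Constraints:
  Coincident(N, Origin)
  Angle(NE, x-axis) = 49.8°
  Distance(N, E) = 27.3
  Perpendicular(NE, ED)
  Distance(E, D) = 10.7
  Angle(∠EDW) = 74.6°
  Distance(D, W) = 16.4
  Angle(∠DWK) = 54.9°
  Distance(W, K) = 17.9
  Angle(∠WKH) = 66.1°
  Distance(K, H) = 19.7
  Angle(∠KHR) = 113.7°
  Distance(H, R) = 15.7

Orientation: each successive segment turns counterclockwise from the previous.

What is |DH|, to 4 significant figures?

4.619

N is at the origin; NE runs at 49.8° with length 27.3, so E = (17.62, 20.85). The perpendicularity gives ED at right angles to NE, so ED runs at 139.8°; with |ED| = 10.7, D = (9.448, 27.76). ∠EDW = 74.6° gives DW at -114.8° from the x-axis; with |DW| = 16.4, W = (2.569, 12.87). ∠DWK = 54.9° gives WK at 10.30° from the x-axis; with |WK| = 17.9, K = (20.18, 16.07). ∠WKH = 66.1° gives KH at 124.2° from the x-axis; with |KH| = 19.7, H = (9.108, 32.36). Then |DH| = |H − D| = 4.619.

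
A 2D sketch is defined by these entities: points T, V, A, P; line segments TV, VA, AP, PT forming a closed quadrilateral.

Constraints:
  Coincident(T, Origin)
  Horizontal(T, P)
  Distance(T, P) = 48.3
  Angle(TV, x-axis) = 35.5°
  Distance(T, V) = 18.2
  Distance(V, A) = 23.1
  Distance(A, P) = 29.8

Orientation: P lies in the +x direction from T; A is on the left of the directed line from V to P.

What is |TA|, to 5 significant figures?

41.273

Checks: TV at 35.50° ✓; |VA| = 23.10 ✓; |AP| = 29.80 ✓.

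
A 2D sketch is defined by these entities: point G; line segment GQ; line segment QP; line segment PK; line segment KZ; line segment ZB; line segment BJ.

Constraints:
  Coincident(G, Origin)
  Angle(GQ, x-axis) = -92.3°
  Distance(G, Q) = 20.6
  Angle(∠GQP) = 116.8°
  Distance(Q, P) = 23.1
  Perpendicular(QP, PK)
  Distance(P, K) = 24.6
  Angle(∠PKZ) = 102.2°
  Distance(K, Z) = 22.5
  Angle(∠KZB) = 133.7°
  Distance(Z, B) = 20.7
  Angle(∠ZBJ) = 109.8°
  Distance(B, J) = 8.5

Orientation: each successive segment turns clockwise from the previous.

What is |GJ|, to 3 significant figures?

10.0

G is at the origin; GQ runs at -92.3° with length 20.6, so Q = (-0.827, -20.6). ∠GQP = 116.8° gives QP at -156° from the x-axis; with |QP| = 23.1, P = (-21.8, -30.2). QP ⟂ PK, so PK runs at 114°; with |PK| = 24.6, K = (-32.0, -7.78). ∠PKZ = 102.2° gives KZ at 36.7° from the x-axis; with |KZ| = 22.5, Z = (-14.0, 5.67). ∠KZB = 133.7° gives ZB at -9.60° from the x-axis; with |ZB| = 20.7, B = (6.40, 2.22). ∠ZBJ = 109.8° gives BJ at -79.8° from the x-axis; with |BJ| = 8.5, J = (7.91, -6.15). Then |GJ| = |J − G| = 10.0.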